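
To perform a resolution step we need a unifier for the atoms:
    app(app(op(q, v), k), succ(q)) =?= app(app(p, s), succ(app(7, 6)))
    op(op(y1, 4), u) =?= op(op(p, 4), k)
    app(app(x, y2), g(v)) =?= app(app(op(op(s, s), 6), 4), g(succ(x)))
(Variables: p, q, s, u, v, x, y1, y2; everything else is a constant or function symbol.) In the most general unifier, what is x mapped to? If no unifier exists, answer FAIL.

op(op(k, k), 6)

Decompose app/2: app(op(q, v), k) =?= app(p, s),  succ(q) =?= succ(app(7, 6)).
Decompose app/2: op(q, v) =?= p,  k =?= s.
Bind p := op(q, v); substituting into the one remaining equation that mentions p gives: op(op(y1, 4), u) =?= op(op(op(q, v), 4), k).
Bind s := k; substituting into the one remaining equation that mentions s gives: app(app(x, y2), g(v)) =?= app(app(op(op(k, k), 6), 4), g(succ(x))).
Decompose succ/1: q =?= app(7, 6).
Bind q := app(7, 6); substituting into the one remaining equation that mentions q gives: op(op(y1, 4), u) =?= op(op(op(app(7, 6), v), 4), k). Substituting into the earlier binding gives p := op(app(7, 6), v).
Decompose op/2: op(y1, 4) =?= op(op(app(7, 6), v), 4),  u =?= k.
Decompose op/2: y1 =?= op(app(7, 6), v),  4 =?= 4.
Bind y1 := op(app(7, 6), v); no other remaining equation mentions y1.
Delete trivial equation 4 =?= 4.
Bind u := k; no other remaining equation mentions u.
Decompose app/2: app(x, y2) =?= app(op(op(k, k), 6), 4),  g(v) =?= g(succ(x)).
Decompose app/2: x =?= op(op(k, k), 6),  y2 =?= 4.
Bind x := op(op(k, k), 6); substituting into the one remaining equation that mentions x gives: g(v) =?= g(succ(op(op(k, k), 6))).
Bind y2 := 4; no other remaining equation mentions y2.
Decompose g/1: v =?= succ(op(op(k, k), 6)).
Bind v := succ(op(op(k, k), 6)). Substituting into the earlier bindings gives p := op(app(7, 6), succ(op(op(k, k), 6))), y1 := op(app(7, 6), succ(op(op(k, k), 6))).
MGU = { p ↦ op(app(7, 6), succ(op(op(k, k), 6))), s ↦ k, q ↦ app(7, 6), y1 ↦ op(app(7, 6), succ(op(op(k, k), 6))), u ↦ k, x ↦ op(op(k, k), 6), y2 ↦ 4, v ↦ succ(op(op(k, k), 6)) }, so x ↦ op(op(k, k), 6).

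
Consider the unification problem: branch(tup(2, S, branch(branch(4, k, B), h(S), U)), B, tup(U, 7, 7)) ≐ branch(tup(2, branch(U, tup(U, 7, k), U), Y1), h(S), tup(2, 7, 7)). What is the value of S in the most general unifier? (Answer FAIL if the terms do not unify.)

Decompose branch/3: tup(2, S, branch(branch(4, k, B), h(S), U)) ≐ tup(2, branch(U, tup(U, 7, k), U), Y1),  B ≐ h(S),  tup(U, 7, 7) ≐ tup(2, 7, 7).
Decompose tup/3: 2 ≐ 2,  S ≐ branch(U, tup(U, 7, k), U),  branch(branch(4, k, B), h(S), U) ≐ Y1.
Delete trivial equation 2 ≐ 2.
Bind S := branch(U, tup(U, 7, k), U); substituting into the 2 remaining equations that mention S gives: branch(branch(4, k, B), h(branch(U, tup(U, 7, k), U)), U) ≐ Y1,  B ≐ h(branch(U, tup(U, 7, k), U)).
Bind Y1 := branch(branch(4, k, B), h(branch(U, tup(U, 7, k), U)), U); no other remaining equation mentions Y1.
Bind B := h(branch(U, tup(U, 7, k), U)); no other remaining equation mentions B. Substituting into the earlier binding gives Y1 := branch(branch(4, k, h(branch(U, tup(U, 7, k), U))), h(branch(U, tup(U, 7, k), U)), U).
Decompose tup/3: U ≐ 2,  7 ≐ 7,  7 ≐ 7.
Bind U := 2; no other remaining equation mentions U. Substituting into the earlier bindings gives S := branch(2, tup(2, 7, k), 2), Y1 := branch(branch(4, k, h(branch(2, tup(2, 7, k), 2))), h(branch(2, tup(2, 7, k), 2)), 2), B := h(branch(2, tup(2, 7, k), 2)).
Delete trivial equation 7 ≐ 7.
Delete trivial equation 7 ≐ 7.
MGU = { S -> branch(2, tup(2, 7, k), 2), Y1 -> branch(branch(4, k, h(branch(2, tup(2, 7, k), 2))), h(branch(2, tup(2, 7, k), 2)), 2), B -> h(branch(2, tup(2, 7, k), 2)), U -> 2 }, so S -> branch(2, tup(2, 7, k), 2).

branch(2, tup(2, 7, k), 2)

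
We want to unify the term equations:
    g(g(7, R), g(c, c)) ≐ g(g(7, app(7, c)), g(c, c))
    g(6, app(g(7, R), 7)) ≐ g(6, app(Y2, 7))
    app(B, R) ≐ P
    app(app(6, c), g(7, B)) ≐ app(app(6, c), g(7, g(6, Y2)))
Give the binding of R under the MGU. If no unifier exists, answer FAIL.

Decompose g/2: g(7, R) ≐ g(7, app(7, c)),  g(c, c) ≐ g(c, c).
Decompose g/2: 7 ≐ 7,  R ≐ app(7, c).
Delete trivial equation 7 ≐ 7.
Bind R := app(7, c); substituting into the 2 remaining equations that mention R gives: g(6, app(g(7, app(7, c)), 7)) ≐ g(6, app(Y2, 7)),  app(B, app(7, c)) ≐ P.
Delete trivial equation g(c, c) ≐ g(c, c).
Decompose g/2: 6 ≐ 6,  app(g(7, app(7, c)), 7) ≐ app(Y2, 7).
Delete trivial equation 6 ≐ 6.
Decompose app/2: g(7, app(7, c)) ≐ Y2,  7 ≐ 7.
Bind Y2 := g(7, app(7, c)); substituting into the one remaining equation that mentions Y2 gives: app(app(6, c), g(7, B)) ≐ app(app(6, c), g(7, g(6, g(7, app(7, c))))).
Delete trivial equation 7 ≐ 7.
Bind P := app(B, app(7, c)); no other remaining equation mentions P.
Decompose app/2: app(6, c) ≐ app(6, c),  g(7, B) ≐ g(7, g(6, g(7, app(7, c)))).
Delete trivial equation app(6, c) ≐ app(6, c).
Decompose g/2: 7 ≐ 7,  B ≐ g(6, g(7, app(7, c))).
Delete trivial equation 7 ≐ 7.
Bind B := g(6, g(7, app(7, c))). Substituting into the earlier binding gives P := app(g(6, g(7, app(7, c))), app(7, c)).
MGU = { R ↦ app(7, c), Y2 ↦ g(7, app(7, c)), P ↦ app(g(6, g(7, app(7, c))), app(7, c)), B ↦ g(6, g(7, app(7, c))) }, so R ↦ app(7, c).

app(7, c)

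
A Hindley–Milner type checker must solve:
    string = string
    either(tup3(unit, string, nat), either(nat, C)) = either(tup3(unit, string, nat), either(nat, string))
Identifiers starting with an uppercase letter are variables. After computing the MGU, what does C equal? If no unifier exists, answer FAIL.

Delete trivial equation string = string.
Decompose either/2: tup3(unit, string, nat) = tup3(unit, string, nat),  either(nat, C) = either(nat, string).
Delete trivial equation tup3(unit, string, nat) = tup3(unit, string, nat).
Decompose either/2: nat = nat,  C = string.
Delete trivial equation nat = nat.
Bind C := string.
MGU = { C := string }, so C := string.

string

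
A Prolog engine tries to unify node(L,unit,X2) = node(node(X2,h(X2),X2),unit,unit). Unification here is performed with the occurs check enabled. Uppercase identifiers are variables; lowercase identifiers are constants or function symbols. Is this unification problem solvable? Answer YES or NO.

Decompose node/3: L = node(X2,h(X2),X2),  unit = unit,  X2 = unit.
Bind L := node(X2,h(X2),X2); no other remaining equation mentions L.
Delete trivial equation unit = unit.
Bind X2 := unit. Substituting into the earlier binding gives L := node(unit,h(unit),unit).
No equations remain and no clash or occurs-check failure arose, so a unifier exists.

YES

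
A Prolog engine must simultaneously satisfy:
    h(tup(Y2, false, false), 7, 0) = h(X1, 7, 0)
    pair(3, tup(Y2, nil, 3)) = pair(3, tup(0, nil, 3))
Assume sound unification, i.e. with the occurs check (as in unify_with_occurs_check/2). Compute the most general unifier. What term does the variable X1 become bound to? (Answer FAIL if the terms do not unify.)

tup(0, false, false)

Decompose h/3: tup(Y2, false, false) = X1,  7 = 7,  0 = 0.
Bind X1 := tup(Y2, false, false); no other remaining equation mentions X1.
Delete trivial equation 7 = 7.
Delete trivial equation 0 = 0.
Decompose pair/2: 3 = 3,  tup(Y2, nil, 3) = tup(0, nil, 3).
Delete trivial equation 3 = 3.
Decompose tup/3: Y2 = 0,  nil = nil,  3 = 3.
Bind Y2 := 0; no other remaining equation mentions Y2. Substituting into the earlier binding gives X1 := tup(0, false, false).
Delete trivial equation nil = nil.
Delete trivial equation 3 = 3.
MGU = { X1 -> tup(0, false, false), Y2 -> 0 }, so X1 -> tup(0, false, false).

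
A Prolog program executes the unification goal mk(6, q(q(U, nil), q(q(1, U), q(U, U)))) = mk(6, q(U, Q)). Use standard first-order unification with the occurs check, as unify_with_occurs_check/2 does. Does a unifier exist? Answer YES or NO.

NO

Decompose mk/2: 6 = 6,  q(q(U, nil), q(q(1, U), q(U, U))) = q(U, Q).
Delete trivial equation 6 = 6.
Decompose q/2: q(U, nil) = U,  q(q(1, U), q(U, U)) = Q.
Occurs check fails: U occurs in q(U, nil); the equation U = q(U, nil) has no finite solution.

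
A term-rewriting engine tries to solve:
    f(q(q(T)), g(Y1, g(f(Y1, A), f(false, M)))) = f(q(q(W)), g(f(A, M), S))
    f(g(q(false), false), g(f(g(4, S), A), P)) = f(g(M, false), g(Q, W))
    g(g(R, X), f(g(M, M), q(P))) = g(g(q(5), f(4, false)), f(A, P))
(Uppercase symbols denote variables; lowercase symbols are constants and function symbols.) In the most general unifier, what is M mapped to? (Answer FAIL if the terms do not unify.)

Decompose f/2: q(q(T)) = q(q(W)),  g(Y1, g(f(Y1, A), f(false, M))) = g(f(A, M), S).
Decompose q/1: q(T) = q(W).
Decompose q/1: T = W.
Bind T := W; no other remaining equation mentions T.
Decompose g/2: Y1 = f(A, M),  g(f(Y1, A), f(false, M)) = S.
Bind Y1 := f(A, M); substituting into the one remaining equation that mentions Y1 gives: g(f(f(A, M), A), f(false, M)) = S.
Bind S := g(f(f(A, M), A), f(false, M)); substituting into the one remaining equation that mentions S gives: f(g(q(false), false), g(f(g(4, g(f(f(A, M), A), f(false, M))), A), P)) = f(g(M, false), g(Q, W)).
Decompose f/2: g(q(false), false) = g(M, false),  g(f(g(4, g(f(f(A, M), A), f(false, M))), A), P) = g(Q, W).
Decompose g/2: q(false) = M,  false = false.
Bind M := q(false); substituting into the 2 remaining equations that mention M gives: g(f(g(4, g(f(f(A, q(false)), A), f(false, q(false)))), A), P) = g(Q, W),  g(g(R, X), f(g(q(false), q(false)), q(P))) = g(g(q(5), f(4, false)), f(A, P)). Substituting into the earlier bindings gives Y1 := f(A, q(false)), S := g(f(f(A, q(false)), A), f(false, q(false))).
Delete trivial equation false = false.
Decompose g/2: f(g(4, g(f(f(A, q(false)), A), f(false, q(false)))), A) = Q,  P = W.
Bind Q := f(g(4, g(f(f(A, q(false)), A), f(false, q(false)))), A); no other remaining equation mentions Q.
Bind P := W; substituting into the remaining equation gives: g(g(R, X), f(g(q(false), q(false)), q(W))) = g(g(q(5), f(4, false)), f(A, W)).
Decompose g/2: g(R, X) = g(q(5), f(4, false)),  f(g(q(false), q(false)), q(W)) = f(A, W).
Decompose g/2: R = q(5),  X = f(4, false).
Bind R := q(5); no other remaining equation mentions R.
Bind X := f(4, false); no other remaining equation mentions X.
Decompose f/2: g(q(false), q(false)) = A,  q(W) = W.
Bind A := g(q(false), q(false)); no other remaining equation mentions A. Substituting into the earlier bindings gives Y1 := f(g(q(false), q(false)), q(false)), S := g(f(f(g(q(false), q(false)), q(false)), g(q(false), q(false))), f(false, q(false))), Q := f(g(4, g(f(f(g(q(false), q(false)), q(false)), g(q(false), q(false))), f(false, q(false)))), g(q(false), q(false))).
Occurs check fails: W occurs in q(W); the equation W = q(W) has no finite solution.

FAIL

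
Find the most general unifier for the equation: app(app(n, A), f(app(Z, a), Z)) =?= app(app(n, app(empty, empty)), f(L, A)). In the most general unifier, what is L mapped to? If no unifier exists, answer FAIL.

app(app(empty, empty), a)

Decompose app/2: app(n, A) =?= app(n, app(empty, empty)),  f(app(Z, a), Z) =?= f(L, A).
Decompose app/2: n =?= n,  A =?= app(empty, empty).
Delete trivial equation n =?= n.
Bind A := app(empty, empty); substituting into the remaining equation gives: f(app(Z, a), Z) =?= f(L, app(empty, empty)).
Decompose f/2: app(Z, a) =?= L,  Z =?= app(empty, empty).
Bind L := app(Z, a); no other remaining equation mentions L.
Bind Z := app(empty, empty). Substituting into the earlier binding gives L := app(app(empty, empty), a).
MGU = { A -> app(empty, empty), L -> app(app(empty, empty), a), Z -> app(empty, empty) }, so L -> app(app(empty, empty), a).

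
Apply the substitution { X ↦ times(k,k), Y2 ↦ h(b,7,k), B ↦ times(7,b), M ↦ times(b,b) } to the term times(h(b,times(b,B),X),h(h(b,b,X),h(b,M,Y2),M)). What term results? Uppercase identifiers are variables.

Replace each occurrence of X with times(k,k).
Replace each occurrence of Y2 with h(b,7,k).
Replace each occurrence of B with times(7,b).
Replace each occurrence of M with times(b,b).
Result: times(h(b,times(b,times(7,b)),times(k,k)),h(h(b,b,times(k,k)),h(b,times(b,b),h(b,7,k)),times(b,b))).

times(h(b,times(b,times(7,b)),times(k,k)),h(h(b,b,times(k,k)),h(b,times(b,b),h(b,7,k)),times(b,b)))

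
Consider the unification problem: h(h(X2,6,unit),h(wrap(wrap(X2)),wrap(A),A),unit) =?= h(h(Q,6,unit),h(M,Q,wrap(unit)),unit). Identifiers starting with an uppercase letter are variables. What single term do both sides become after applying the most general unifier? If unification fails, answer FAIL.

h(h(wrap(wrap(unit)),6,unit),h(wrap(wrap(wrap(wrap(unit)))),wrap(wrap(unit)),wrap(unit)),unit)

Decompose h/3: h(X2,6,unit) =?= h(Q,6,unit),  h(wrap(wrap(X2)),wrap(A),A) =?= h(M,Q,wrap(unit)),  unit =?= unit.
Decompose h/3: X2 =?= Q,  6 =?= 6,  unit =?= unit.
Bind X2 := Q; substituting into the one remaining equation that mentions X2 gives: h(wrap(wrap(Q)),wrap(A),A) =?= h(M,Q,wrap(unit)).
Delete trivial equation 6 =?= 6.
Delete trivial equation unit =?= unit.
Decompose h/3: wrap(wrap(Q)) =?= M,  wrap(A) =?= Q,  A =?= wrap(unit).
Bind M := wrap(wrap(Q)); no other remaining equation mentions M.
Bind Q := wrap(A); no other remaining equation mentions Q. Substituting into the earlier bindings gives X2 := wrap(A), M := wrap(wrap(wrap(A))).
Bind A := wrap(unit); no other remaining equation mentions A. Substituting into the earlier bindings gives X2 := wrap(wrap(unit)), M := wrap(wrap(wrap(wrap(unit)))), Q := wrap(wrap(unit)).
Delete trivial equation unit =?= unit.
Applying the MGU to either side gives h(h(wrap(wrap(unit)),6,unit),h(wrap(wrap(wrap(wrap(unit)))),wrap(wrap(unit)),wrap(unit)),unit).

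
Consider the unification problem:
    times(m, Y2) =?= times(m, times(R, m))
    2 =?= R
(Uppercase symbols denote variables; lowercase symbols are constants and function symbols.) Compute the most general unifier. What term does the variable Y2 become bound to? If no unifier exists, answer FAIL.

times(2, m)

Decompose times/2: m =?= m,  Y2 =?= times(R, m).
Delete trivial equation m =?= m.
Bind Y2 := times(R, m); no other remaining equation mentions Y2.
Bind R := 2. Substituting into the earlier binding gives Y2 := times(2, m).
MGU = { Y2 ↦ times(2, m), R ↦ 2 }, so Y2 ↦ times(2, m).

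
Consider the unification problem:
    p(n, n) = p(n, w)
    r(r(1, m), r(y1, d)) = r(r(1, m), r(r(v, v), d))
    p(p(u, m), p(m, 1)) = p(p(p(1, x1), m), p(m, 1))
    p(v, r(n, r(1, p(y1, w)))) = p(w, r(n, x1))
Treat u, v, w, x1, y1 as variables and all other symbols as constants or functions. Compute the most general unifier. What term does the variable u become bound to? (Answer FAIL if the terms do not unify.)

Decompose p/2: n = n,  n = w.
Delete trivial equation n = n.
Bind w := n; substituting into the one remaining equation that mentions w gives: p(v, r(n, r(1, p(y1, n)))) = p(n, r(n, x1)).
Decompose r/2: r(1, m) = r(1, m),  r(y1, d) = r(r(v, v), d).
Delete trivial equation r(1, m) = r(1, m).
Decompose r/2: y1 = r(v, v),  d = d.
Bind y1 := r(v, v); substituting into the one remaining equation that mentions y1 gives: p(v, r(n, r(1, p(r(v, v), n)))) = p(n, r(n, x1)).
Delete trivial equation d = d.
Decompose p/2: p(u, m) = p(p(1, x1), m),  p(m, 1) = p(m, 1).
Decompose p/2: u = p(1, x1),  m = m.
Bind u := p(1, x1); no other remaining equation mentions u.
Delete trivial equation m = m.
Delete trivial equation p(m, 1) = p(m, 1).
Decompose p/2: v = n,  r(n, r(1, p(r(v, v), n))) = r(n, x1).
Bind v := n; substituting into the remaining equation gives: r(n, r(1, p(r(n, n), n))) = r(n, x1). Substituting into the earlier binding gives y1 := r(n, n).
Decompose r/2: n = n,  r(1, p(r(n, n), n)) = x1.
Delete trivial equation n = n.
Bind x1 := r(1, p(r(n, n), n)). Substituting into the earlier binding gives u := p(1, r(1, p(r(n, n), n))).
MGU = { w := n, y1 := r(n, n), u := p(1, r(1, p(r(n, n), n))), v := n, x1 := r(1, p(r(n, n), n)) }, so u := p(1, r(1, p(r(n, n), n))).

p(1, r(1, p(r(n, n), n)))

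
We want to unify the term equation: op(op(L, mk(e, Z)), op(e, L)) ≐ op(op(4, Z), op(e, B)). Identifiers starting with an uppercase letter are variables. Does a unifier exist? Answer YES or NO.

NO

Decompose op/2: op(L, mk(e, Z)) ≐ op(4, Z),  op(e, L) ≐ op(e, B).
Decompose op/2: L ≐ 4,  mk(e, Z) ≐ Z.
Bind L := 4; substituting into the one remaining equation that mentions L gives: op(e, 4) ≐ op(e, B).
Occurs check fails: Z occurs in mk(e, Z); the equation Z ≐ mk(e, Z) has no finite solution.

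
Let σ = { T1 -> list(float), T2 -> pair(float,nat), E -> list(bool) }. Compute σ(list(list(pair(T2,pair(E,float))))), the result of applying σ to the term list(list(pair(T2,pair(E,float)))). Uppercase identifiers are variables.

list(list(pair(pair(float,nat),pair(list(bool),float))))

Replace each occurrence of T2 with pair(float,nat).
Replace each occurrence of E with list(bool).
Result: list(list(pair(pair(float,nat),pair(list(bool),float)))).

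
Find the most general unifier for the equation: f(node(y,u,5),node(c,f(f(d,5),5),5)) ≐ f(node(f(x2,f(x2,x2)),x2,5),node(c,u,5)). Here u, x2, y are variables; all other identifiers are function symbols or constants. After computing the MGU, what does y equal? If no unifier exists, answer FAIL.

Decompose f/2: node(y,u,5) ≐ node(f(x2,f(x2,x2)),x2,5),  node(c,f(f(d,5),5),5) ≐ node(c,u,5).
Decompose node/3: y ≐ f(x2,f(x2,x2)),  u ≐ x2,  5 ≐ 5.
Bind y := f(x2,f(x2,x2)); no other remaining equation mentions y.
Bind u := x2; substituting into the one remaining equation that mentions u gives: node(c,f(f(d,5),5),5) ≐ node(c,x2,5).
Delete trivial equation 5 ≐ 5.
Decompose node/3: c ≐ c,  f(f(d,5),5) ≐ x2,  5 ≐ 5.
Delete trivial equation c ≐ c.
Bind x2 := f(f(d,5),5); no other remaining equation mentions x2. Substituting into the earlier bindings gives y := f(f(f(d,5),5),f(f(f(d,5),5),f(f(d,5),5))), u := f(f(d,5),5).
Delete trivial equation 5 ≐ 5.
MGU = { y := f(f(f(d,5),5),f(f(f(d,5),5),f(f(d,5),5))), u := f(f(d,5),5), x2 := f(f(d,5),5) }, so y := f(f(f(d,5),5),f(f(f(d,5),5),f(f(d,5),5))).

f(f(f(d,5),5),f(f(f(d,5),5),f(f(d,5),5)))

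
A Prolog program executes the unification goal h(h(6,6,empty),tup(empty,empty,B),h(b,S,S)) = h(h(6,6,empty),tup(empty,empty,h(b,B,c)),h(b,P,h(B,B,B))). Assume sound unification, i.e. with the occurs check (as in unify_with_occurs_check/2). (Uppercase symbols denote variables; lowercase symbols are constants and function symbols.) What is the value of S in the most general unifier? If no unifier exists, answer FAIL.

FAIL

Decompose h/3: h(6,6,empty) = h(6,6,empty),  tup(empty,empty,B) = tup(empty,empty,h(b,B,c)),  h(b,S,S) = h(b,P,h(B,B,B)).
Delete trivial equation h(6,6,empty) = h(6,6,empty).
Decompose tup/3: empty = empty,  empty = empty,  B = h(b,B,c).
Delete trivial equation empty = empty.
Delete trivial equation empty = empty.
Occurs check fails: B occurs in h(b,B,c); the equation B = h(b,B,c) has no finite solution.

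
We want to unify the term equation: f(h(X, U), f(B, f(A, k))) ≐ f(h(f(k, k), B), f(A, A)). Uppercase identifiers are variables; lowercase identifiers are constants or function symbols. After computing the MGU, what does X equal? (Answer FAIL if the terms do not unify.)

FAIL

Decompose f/2: h(X, U) ≐ h(f(k, k), B),  f(B, f(A, k)) ≐ f(A, A).
Decompose h/2: X ≐ f(k, k),  U ≐ B.
Bind X := f(k, k); no other remaining equation mentions X.
Bind U := B; no other remaining equation mentions U.
Decompose f/2: B ≐ A,  f(A, k) ≐ A.
Bind B := A; no other remaining equation mentions B. Substituting into the earlier binding gives U := A.
Occurs check fails: A occurs in f(A, k); the equation A ≐ f(A, k) has no finite solution.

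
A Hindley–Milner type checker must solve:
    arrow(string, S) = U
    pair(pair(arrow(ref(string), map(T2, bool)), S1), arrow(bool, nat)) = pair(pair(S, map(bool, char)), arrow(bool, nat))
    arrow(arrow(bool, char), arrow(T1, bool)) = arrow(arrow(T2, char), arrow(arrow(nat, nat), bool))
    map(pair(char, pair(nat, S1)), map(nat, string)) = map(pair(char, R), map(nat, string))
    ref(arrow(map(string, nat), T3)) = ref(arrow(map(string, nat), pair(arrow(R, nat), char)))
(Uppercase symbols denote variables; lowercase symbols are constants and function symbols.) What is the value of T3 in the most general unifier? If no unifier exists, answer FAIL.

pair(arrow(pair(nat, map(bool, char)), nat), char)

Bind U := arrow(string, S); no other remaining equation mentions U.
Decompose pair/2: pair(arrow(ref(string), map(T2, bool)), S1) = pair(S, map(bool, char)),  arrow(bool, nat) = arrow(bool, nat).
Decompose pair/2: arrow(ref(string), map(T2, bool)) = S,  S1 = map(bool, char).
Bind S := arrow(ref(string), map(T2, bool)); no other remaining equation mentions S. Substituting into the earlier binding gives U := arrow(string, arrow(ref(string), map(T2, bool))).
Bind S1 := map(bool, char); substituting into the one remaining equation that mentions S1 gives: map(pair(char, pair(nat, map(bool, char))), map(nat, string)) = map(pair(char, R), map(nat, string)).
Delete trivial equation arrow(bool, nat) = arrow(bool, nat).
Decompose arrow/2: arrow(bool, char) = arrow(T2, char),  arrow(T1, bool) = arrow(arrow(nat, nat), bool).
Decompose arrow/2: bool = T2,  char = char.
Bind T2 := bool; no other remaining equation mentions T2. Substituting into the earlier bindings gives U := arrow(string, arrow(ref(string), map(bool, bool))), S := arrow(ref(string), map(bool, bool)).
Delete trivial equation char = char.
Decompose arrow/2: T1 = arrow(nat, nat),  bool = bool.
Bind T1 := arrow(nat, nat); no other remaining equation mentions T1.
Delete trivial equation bool = bool.
Decompose map/2: pair(char, pair(nat, map(bool, char))) = pair(char, R),  map(nat, string) = map(nat, string).
Decompose pair/2: char = char,  pair(nat, map(bool, char)) = R.
Delete trivial equation char = char.
Bind R := pair(nat, map(bool, char)); substituting into the one remaining equation that mentions R gives: ref(arrow(map(string, nat), T3)) = ref(arrow(map(string, nat), pair(arrow(pair(nat, map(bool, char)), nat), char))).
Delete trivial equation map(nat, string) = map(nat, string).
Decompose ref/1: arrow(map(string, nat), T3) = arrow(map(string, nat), pair(arrow(pair(nat, map(bool, char)), nat), char)).
Decompose arrow/2: map(string, nat) = map(string, nat),  T3 = pair(arrow(pair(nat, map(bool, char)), nat), char).
Delete trivial equation map(string, nat) = map(string, nat).
Bind T3 := pair(arrow(pair(nat, map(bool, char)), nat), char).
MGU = { U := arrow(string, arrow(ref(string), map(bool, bool))), S := arrow(ref(string), map(bool, bool)), S1 := map(bool, char), T2 := bool, T1 := arrow(nat, nat), R := pair(nat, map(bool, char)), T3 := pair(arrow(pair(nat, map(bool, char)), nat), char) }, so T3 := pair(arrow(pair(nat, map(bool, char)), nat), char).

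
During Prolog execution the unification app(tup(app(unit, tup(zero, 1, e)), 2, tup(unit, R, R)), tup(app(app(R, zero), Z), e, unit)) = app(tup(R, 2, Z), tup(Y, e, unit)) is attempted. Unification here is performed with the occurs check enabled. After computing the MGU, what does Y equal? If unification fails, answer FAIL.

app(app(app(unit, tup(zero, 1, e)), zero), tup(unit, app(unit, tup(zero, 1, e)), app(unit, tup(zero, 1, e))))

Decompose app/2: tup(app(unit, tup(zero, 1, e)), 2, tup(unit, R, R)) = tup(R, 2, Z),  tup(app(app(R, zero), Z), e, unit) = tup(Y, e, unit).
Decompose tup/3: app(unit, tup(zero, 1, e)) = R,  2 = 2,  tup(unit, R, R) = Z.
Bind R := app(unit, tup(zero, 1, e)); substituting into the 2 remaining equations that mention R gives: tup(unit, app(unit, tup(zero, 1, e)), app(unit, tup(zero, 1, e))) = Z,  tup(app(app(app(unit, tup(zero, 1, e)), zero), Z), e, unit) = tup(Y, e, unit).
Delete trivial equation 2 = 2.
Bind Z := tup(unit, app(unit, tup(zero, 1, e)), app(unit, tup(zero, 1, e))); substituting into the remaining equation gives: tup(app(app(app(unit, tup(zero, 1, e)), zero), tup(unit, app(unit, tup(zero, 1, e)), app(unit, tup(zero, 1, e)))), e, unit) = tup(Y, e, unit).
Decompose tup/3: app(app(app(unit, tup(zero, 1, e)), zero), tup(unit, app(unit, tup(zero, 1, e)), app(unit, tup(zero, 1, e)))) = Y,  e = e,  unit = unit.
Bind Y := app(app(app(unit, tup(zero, 1, e)), zero), tup(unit, app(unit, tup(zero, 1, e)), app(unit, tup(zero, 1, e)))); no other remaining equation mentions Y.
Delete trivial equation e = e.
Delete trivial equation unit = unit.
MGU = { R = app(unit, tup(zero, 1, e)), Z = tup(unit, app(unit, tup(zero, 1, e)), app(unit, tup(zero, 1, e))), Y = app(app(app(unit, tup(zero, 1, e)), zero), tup(unit, app(unit, tup(zero, 1, e)), app(unit, tup(zero, 1, e)))) }, so Y = app(app(app(unit, tup(zero, 1, e)), zero), tup(unit, app(unit, tup(zero, 1, e)), app(unit, tup(zero, 1, e)))).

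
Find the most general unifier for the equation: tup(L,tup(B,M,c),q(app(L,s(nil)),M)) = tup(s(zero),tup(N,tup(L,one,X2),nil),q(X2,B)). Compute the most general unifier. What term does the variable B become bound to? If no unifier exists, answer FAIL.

FAIL

Decompose tup/3: L = s(zero),  tup(B,M,c) = tup(N,tup(L,one,X2),nil),  q(app(L,s(nil)),M) = q(X2,B).
Bind L := s(zero); substituting into the remaining equations gives: tup(B,M,c) = tup(N,tup(s(zero),one,X2),nil),  q(app(s(zero),s(nil)),M) = q(X2,B).
Decompose tup/3: B = N,  M = tup(s(zero),one,X2),  c = nil.
Bind B := N; substituting into the one remaining equation that mentions B gives: q(app(s(zero),s(nil)),M) = q(X2,N).
Bind M := tup(s(zero),one,X2); substituting into the one remaining equation that mentions M gives: q(app(s(zero),s(nil)),tup(s(zero),one,X2)) = q(X2,N).
Clash: constants c and nil differ; no unifier exists.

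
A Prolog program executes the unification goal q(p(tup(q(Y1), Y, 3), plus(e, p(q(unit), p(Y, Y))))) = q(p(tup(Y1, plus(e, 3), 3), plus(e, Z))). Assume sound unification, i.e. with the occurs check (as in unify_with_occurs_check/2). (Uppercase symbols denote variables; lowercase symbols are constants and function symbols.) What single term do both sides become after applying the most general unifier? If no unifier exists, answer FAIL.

Decompose q/1: p(tup(q(Y1), Y, 3), plus(e, p(q(unit), p(Y, Y)))) = p(tup(Y1, plus(e, 3), 3), plus(e, Z)).
Decompose p/2: tup(q(Y1), Y, 3) = tup(Y1, plus(e, 3), 3),  plus(e, p(q(unit), p(Y, Y))) = plus(e, Z).
Decompose tup/3: q(Y1) = Y1,  Y = plus(e, 3),  3 = 3.
Occurs check fails: Y1 occurs in q(Y1); the equation Y1 = q(Y1) has no finite solution.

FAIL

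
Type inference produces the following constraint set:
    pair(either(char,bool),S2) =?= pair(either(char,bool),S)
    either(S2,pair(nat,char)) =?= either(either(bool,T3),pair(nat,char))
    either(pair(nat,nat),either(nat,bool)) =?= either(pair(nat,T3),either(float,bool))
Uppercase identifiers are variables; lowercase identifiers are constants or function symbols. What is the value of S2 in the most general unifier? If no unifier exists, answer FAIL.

Decompose pair/2: either(char,bool) =?= either(char,bool),  S2 =?= S.
Delete trivial equation either(char,bool) =?= either(char,bool).
Bind S2 := S; substituting into the one remaining equation that mentions S2 gives: either(S,pair(nat,char)) =?= either(either(bool,T3),pair(nat,char)).
Decompose either/2: S =?= either(bool,T3),  pair(nat,char) =?= pair(nat,char).
Bind S := either(bool,T3); no other remaining equation mentions S. Substituting into the earlier binding gives S2 := either(bool,T3).
Delete trivial equation pair(nat,char) =?= pair(nat,char).
Decompose either/2: pair(nat,nat) =?= pair(nat,T3),  either(nat,bool) =?= either(float,bool).
Decompose pair/2: nat =?= nat,  nat =?= T3.
Delete trivial equation nat =?= nat.
Bind T3 := nat; no other remaining equation mentions T3. Substituting into the earlier bindings gives S2 := either(bool,nat), S := either(bool,nat).
Decompose either/2: nat =?= float,  bool =?= bool.
Clash: constants nat and float differ; no unifier exists.

FAIL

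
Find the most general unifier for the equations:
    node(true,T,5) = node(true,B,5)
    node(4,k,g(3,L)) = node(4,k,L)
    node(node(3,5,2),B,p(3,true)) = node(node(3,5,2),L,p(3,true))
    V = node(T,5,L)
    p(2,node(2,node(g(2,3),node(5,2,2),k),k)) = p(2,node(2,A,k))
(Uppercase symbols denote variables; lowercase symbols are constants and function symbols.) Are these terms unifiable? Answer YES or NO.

NO

Decompose node/3: true = true,  T = B,  5 = 5.
Delete trivial equation true = true.
Bind T := B; substituting into the one remaining equation that mentions T gives: V = node(B,5,L).
Delete trivial equation 5 = 5.
Decompose node/3: 4 = 4,  k = k,  g(3,L) = L.
Delete trivial equation 4 = 4.
Delete trivial equation k = k.
Occurs check fails: L occurs in g(3,L); the equation L = g(3,L) has no finite solution.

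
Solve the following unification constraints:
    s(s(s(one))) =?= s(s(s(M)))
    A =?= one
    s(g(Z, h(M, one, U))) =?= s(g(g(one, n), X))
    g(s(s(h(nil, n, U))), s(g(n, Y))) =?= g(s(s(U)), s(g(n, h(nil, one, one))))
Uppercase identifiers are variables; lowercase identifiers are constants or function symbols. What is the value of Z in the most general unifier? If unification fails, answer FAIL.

FAIL

Decompose s/1: s(s(one)) =?= s(s(M)).
Decompose s/1: s(one) =?= s(M).
Decompose s/1: one =?= M.
Bind M := one; substituting into the one remaining equation that mentions M gives: s(g(Z, h(one, one, U))) =?= s(g(g(one, n), X)).
Bind A := one; no other remaining equation mentions A.
Decompose s/1: g(Z, h(one, one, U)) =?= g(g(one, n), X).
Decompose g/2: Z =?= g(one, n),  h(one, one, U) =?= X.
Bind Z := g(one, n); no other remaining equation mentions Z.
Bind X := h(one, one, U); no other remaining equation mentions X.
Decompose g/2: s(s(h(nil, n, U))) =?= s(s(U)),  s(g(n, Y)) =?= s(g(n, h(nil, one, one))).
Decompose s/1: s(h(nil, n, U)) =?= s(U).
Decompose s/1: h(nil, n, U) =?= U.
Occurs check fails: U occurs in h(nil, n, U); the equation U =?= h(nil, n, U) has no finite solution.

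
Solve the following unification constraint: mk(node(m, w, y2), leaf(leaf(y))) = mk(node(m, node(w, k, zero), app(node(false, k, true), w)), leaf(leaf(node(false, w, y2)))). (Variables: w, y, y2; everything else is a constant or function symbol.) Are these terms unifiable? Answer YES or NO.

Decompose mk/2: node(m, w, y2) = node(m, node(w, k, zero), app(node(false, k, true), w)),  leaf(leaf(y)) = leaf(leaf(node(false, w, y2))).
Decompose node/3: m = m,  w = node(w, k, zero),  y2 = app(node(false, k, true), w).
Delete trivial equation m = m.
Occurs check fails: w occurs in node(w, k, zero); the equation w = node(w, k, zero) has no finite solution.

NO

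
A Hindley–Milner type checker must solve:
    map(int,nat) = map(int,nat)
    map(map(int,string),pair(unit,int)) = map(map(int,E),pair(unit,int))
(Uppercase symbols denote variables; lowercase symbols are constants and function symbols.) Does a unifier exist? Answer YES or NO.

YES

Delete trivial equation map(int,nat) = map(int,nat).
Decompose map/2: map(int,string) = map(int,E),  pair(unit,int) = pair(unit,int).
Decompose map/2: int = int,  string = E.
Delete trivial equation int = int.
Bind E := string; no other remaining equation mentions E.
Delete trivial equation pair(unit,int) = pair(unit,int).
No equations remain and no clash or occurs-check failure arose, so a unifier exists.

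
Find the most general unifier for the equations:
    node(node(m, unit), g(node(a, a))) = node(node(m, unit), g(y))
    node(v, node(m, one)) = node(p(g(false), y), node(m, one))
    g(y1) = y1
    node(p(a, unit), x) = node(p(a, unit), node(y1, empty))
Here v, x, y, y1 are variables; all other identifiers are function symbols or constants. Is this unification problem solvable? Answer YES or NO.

Decompose node/2: node(m, unit) = node(m, unit),  g(node(a, a)) = g(y).
Delete trivial equation node(m, unit) = node(m, unit).
Decompose g/1: node(a, a) = y.
Bind y := node(a, a); substituting into the one remaining equation that mentions y gives: node(v, node(m, one)) = node(p(g(false), node(a, a)), node(m, one)).
Decompose node/2: v = p(g(false), node(a, a)),  node(m, one) = node(m, one).
Bind v := p(g(false), node(a, a)); no other remaining equation mentions v.
Delete trivial equation node(m, one) = node(m, one).
Occurs check fails: y1 occurs in g(y1); the equation y1 = g(y1) has no finite solution.

NO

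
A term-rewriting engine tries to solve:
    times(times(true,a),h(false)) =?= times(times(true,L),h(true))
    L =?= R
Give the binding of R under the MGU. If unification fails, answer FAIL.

Decompose times/2: times(true,a) =?= times(true,L),  h(false) =?= h(true).
Decompose times/2: true =?= true,  a =?= L.
Delete trivial equation true =?= true.
Bind L := a; substituting into the one remaining equation that mentions L gives: a =?= R.
Decompose h/1: false =?= true.
Clash: constants false and true differ; no unifier exists.

FAIL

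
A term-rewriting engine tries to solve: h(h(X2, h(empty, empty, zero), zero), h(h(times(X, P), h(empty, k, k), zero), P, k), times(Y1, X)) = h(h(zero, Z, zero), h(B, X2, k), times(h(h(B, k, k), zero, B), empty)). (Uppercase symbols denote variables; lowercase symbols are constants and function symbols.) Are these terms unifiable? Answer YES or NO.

Decompose h/3: h(X2, h(empty, empty, zero), zero) = h(zero, Z, zero),  h(h(times(X, P), h(empty, k, k), zero), P, k) = h(B, X2, k),  times(Y1, X) = times(h(h(B, k, k), zero, B), empty).
Decompose h/3: X2 = zero,  h(empty, empty, zero) = Z,  zero = zero.
Bind X2 := zero; substituting into the one remaining equation that mentions X2 gives: h(h(times(X, P), h(empty, k, k), zero), P, k) = h(B, zero, k).
Bind Z := h(empty, empty, zero); no other remaining equation mentions Z.
Delete trivial equation zero = zero.
Decompose h/3: h(times(X, P), h(empty, k, k), zero) = B,  P = zero,  k = k.
Bind B := h(times(X, P), h(empty, k, k), zero); substituting into the one remaining equation that mentions B gives: times(Y1, X) = times(h(h(h(times(X, P), h(empty, k, k), zero), k, k), zero, h(times(X, P), h(empty, k, k), zero)), empty).
Bind P := zero; substituting into the one remaining equation that mentions P gives: times(Y1, X) = times(h(h(h(times(X, zero), h(empty, k, k), zero), k, k), zero, h(times(X, zero), h(empty, k, k), zero)), empty). Substituting into the earlier binding gives B := h(times(X, zero), h(empty, k, k), zero).
Delete trivial equation k = k.
Decompose times/2: Y1 = h(h(h(times(X, zero), h(empty, k, k), zero), k, k), zero, h(times(X, zero), h(empty, k, k), zero)),  X = empty.
Bind Y1 := h(h(h(times(X, zero), h(empty, k, k), zero), k, k), zero, h(times(X, zero), h(empty, k, k), zero)); no other remaining equation mentions Y1.
Bind X := empty. Substituting into the earlier bindings gives B := h(times(empty, zero), h(empty, k, k), zero), Y1 := h(h(h(times(empty, zero), h(empty, k, k), zero), k, k), zero, h(times(empty, zero), h(empty, k, k), zero)).
No equations remain and no clash or occurs-check failure arose, so a unifier exists.

YES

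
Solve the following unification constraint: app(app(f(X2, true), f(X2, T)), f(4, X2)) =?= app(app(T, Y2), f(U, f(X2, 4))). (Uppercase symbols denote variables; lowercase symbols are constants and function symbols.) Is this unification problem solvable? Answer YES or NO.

NO

Decompose app/2: app(f(X2, true), f(X2, T)) =?= app(T, Y2),  f(4, X2) =?= f(U, f(X2, 4)).
Decompose app/2: f(X2, true) =?= T,  f(X2, T) =?= Y2.
Bind T := f(X2, true); substituting into the one remaining equation that mentions T gives: f(X2, f(X2, true)) =?= Y2.
Bind Y2 := f(X2, f(X2, true)); no other remaining equation mentions Y2.
Decompose f/2: 4 =?= U,  X2 =?= f(X2, 4).
Bind U := 4; no other remaining equation mentions U.
Occurs check fails: X2 occurs in f(X2, 4); the equation X2 =?= f(X2, 4) has no finite solution.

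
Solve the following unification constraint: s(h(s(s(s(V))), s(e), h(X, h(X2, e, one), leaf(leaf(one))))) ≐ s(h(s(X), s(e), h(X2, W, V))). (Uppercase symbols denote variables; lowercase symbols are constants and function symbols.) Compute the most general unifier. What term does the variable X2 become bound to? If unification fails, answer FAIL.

Decompose s/1: h(s(s(s(V))), s(e), h(X, h(X2, e, one), leaf(leaf(one)))) ≐ h(s(X), s(e), h(X2, W, V)).
Decompose h/3: s(s(s(V))) ≐ s(X),  s(e) ≐ s(e),  h(X, h(X2, e, one), leaf(leaf(one))) ≐ h(X2, W, V).
Decompose s/1: s(s(V)) ≐ X.
Bind X := s(s(V)); substituting into the one remaining equation that mentions X gives: h(s(s(V)), h(X2, e, one), leaf(leaf(one))) ≐ h(X2, W, V).
Delete trivial equation s(e) ≐ s(e).
Decompose h/3: s(s(V)) ≐ X2,  h(X2, e, one) ≐ W,  leaf(leaf(one)) ≐ V.
Bind X2 := s(s(V)); substituting into the one remaining equation that mentions X2 gives: h(s(s(V)), e, one) ≐ W.
Bind W := h(s(s(V)), e, one); no other remaining equation mentions W.
Bind V := leaf(leaf(one)). Substituting into the earlier bindings gives X := s(s(leaf(leaf(one)))), X2 := s(s(leaf(leaf(one)))), W := h(s(s(leaf(leaf(one)))), e, one).
MGU = { X ↦ s(s(leaf(leaf(one)))), X2 ↦ s(s(leaf(leaf(one)))), W ↦ h(s(s(leaf(leaf(one)))), e, one), V ↦ leaf(leaf(one)) }, so X2 ↦ s(s(leaf(leaf(one)))).

s(s(leaf(leaf(one))))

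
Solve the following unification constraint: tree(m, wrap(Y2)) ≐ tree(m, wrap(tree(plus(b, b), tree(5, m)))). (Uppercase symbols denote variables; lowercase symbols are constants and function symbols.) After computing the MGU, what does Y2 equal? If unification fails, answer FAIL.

Decompose tree/2: m ≐ m,  wrap(Y2) ≐ wrap(tree(plus(b, b), tree(5, m))).
Delete trivial equation m ≐ m.
Decompose wrap/1: Y2 ≐ tree(plus(b, b), tree(5, m)).
Bind Y2 := tree(plus(b, b), tree(5, m)).
MGU = { Y2 ↦ tree(plus(b, b), tree(5, m)) }, so Y2 ↦ tree(plus(b, b), tree(5, m)).

tree(plus(b, b), tree(5, m))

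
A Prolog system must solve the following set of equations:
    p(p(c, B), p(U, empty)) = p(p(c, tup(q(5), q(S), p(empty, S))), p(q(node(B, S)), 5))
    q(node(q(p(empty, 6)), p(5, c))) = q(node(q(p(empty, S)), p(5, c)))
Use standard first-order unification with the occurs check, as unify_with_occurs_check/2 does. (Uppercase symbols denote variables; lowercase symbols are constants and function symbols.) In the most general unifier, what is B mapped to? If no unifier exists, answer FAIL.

Decompose p/2: p(c, B) = p(c, tup(q(5), q(S), p(empty, S))),  p(U, empty) = p(q(node(B, S)), 5).
Decompose p/2: c = c,  B = tup(q(5), q(S), p(empty, S)).
Delete trivial equation c = c.
Bind B := tup(q(5), q(S), p(empty, S)); substituting into the one remaining equation that mentions B gives: p(U, empty) = p(q(node(tup(q(5), q(S), p(empty, S)), S)), 5).
Decompose p/2: U = q(node(tup(q(5), q(S), p(empty, S)), S)),  empty = 5.
Bind U := q(node(tup(q(5), q(S), p(empty, S)), S)); no other remaining equation mentions U.
Clash: constants empty and 5 differ; no unifier exists.

FAIL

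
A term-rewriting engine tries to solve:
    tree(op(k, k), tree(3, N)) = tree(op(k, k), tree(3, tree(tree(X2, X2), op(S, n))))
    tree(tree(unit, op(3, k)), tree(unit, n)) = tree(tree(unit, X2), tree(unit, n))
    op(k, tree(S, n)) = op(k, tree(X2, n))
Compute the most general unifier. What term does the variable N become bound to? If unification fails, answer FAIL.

tree(tree(op(3, k), op(3, k)), op(op(3, k), n))

Decompose tree/2: op(k, k) = op(k, k),  tree(3, N) = tree(3, tree(tree(X2, X2), op(S, n))).
Delete trivial equation op(k, k) = op(k, k).
Decompose tree/2: 3 = 3,  N = tree(tree(X2, X2), op(S, n)).
Delete trivial equation 3 = 3.
Bind N := tree(tree(X2, X2), op(S, n)); no other remaining equation mentions N.
Decompose tree/2: tree(unit, op(3, k)) = tree(unit, X2),  tree(unit, n) = tree(unit, n).
Decompose tree/2: unit = unit,  op(3, k) = X2.
Delete trivial equation unit = unit.
Bind X2 := op(3, k); substituting into the one remaining equation that mentions X2 gives: op(k, tree(S, n)) = op(k, tree(op(3, k), n)). Substituting into the earlier binding gives N := tree(tree(op(3, k), op(3, k)), op(S, n)).
Delete trivial equation tree(unit, n) = tree(unit, n).
Decompose op/2: k = k,  tree(S, n) = tree(op(3, k), n).
Delete trivial equation k = k.
Decompose tree/2: S = op(3, k),  n = n.
Bind S := op(3, k); no other remaining equation mentions S. Substituting into the earlier binding gives N := tree(tree(op(3, k), op(3, k)), op(op(3, k), n)).
Delete trivial equation n = n.
MGU = { N ↦ tree(tree(op(3, k), op(3, k)), op(op(3, k), n)), X2 ↦ op(3, k), S ↦ op(3, k) }, so N ↦ tree(tree(op(3, k), op(3, k)), op(op(3, k), n)).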